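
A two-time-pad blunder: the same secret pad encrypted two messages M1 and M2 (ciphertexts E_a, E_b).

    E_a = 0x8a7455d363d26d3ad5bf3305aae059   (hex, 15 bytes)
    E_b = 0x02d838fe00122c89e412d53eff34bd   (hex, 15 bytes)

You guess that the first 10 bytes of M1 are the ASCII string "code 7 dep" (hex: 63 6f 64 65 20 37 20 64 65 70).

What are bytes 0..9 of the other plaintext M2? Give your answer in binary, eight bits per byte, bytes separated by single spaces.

First, E_a ⊕ E_b = (M1 ⊕ K) ⊕ (M2 ⊕ K) = M1 ⊕ M2, so the key drops out. Then M2 = (M1 ⊕ M2) ⊕ M1 over the first 10 bytes.
byte 0: (8a ^ 02) ^ 63 = 88 ^ 63 = eb
byte 1: (74 ^ d8) ^ 6f = ac ^ 6f = c3
byte 2: (55 ^ 38) ^ 64 = 6d ^ 64 = 09
byte 3: (d3 ^ fe) ^ 65 = 2d ^ 65 = 48
byte 4: (63 ^ 00) ^ 20 = 63 ^ 20 = 43
byte 5: (d2 ^ 12) ^ 37 = c0 ^ 37 = f7
byte 6: (6d ^ 2c) ^ 20 = 41 ^ 20 = 61
byte 7: (3a ^ 89) ^ 64 = b3 ^ 64 = d7
byte 8: (d5 ^ e4) ^ 65 = 31 ^ 65 = 54
byte 9: (bf ^ 12) ^ 70 = ad ^ 70 = dd

11101011 11000011 00001001 01001000 01000011 11110111 01100001 11010111 01010100 11011101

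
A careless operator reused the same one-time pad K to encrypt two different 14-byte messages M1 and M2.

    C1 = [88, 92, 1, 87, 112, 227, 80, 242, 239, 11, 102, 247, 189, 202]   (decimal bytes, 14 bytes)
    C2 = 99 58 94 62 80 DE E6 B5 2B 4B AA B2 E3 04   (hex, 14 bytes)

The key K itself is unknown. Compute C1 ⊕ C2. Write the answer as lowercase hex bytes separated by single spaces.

c1 04 95 35 f0 3d b6 47 c4 40 cc 45 5e ce

C1 ⊕ C2 = (M1 ⊕ K) ⊕ (M2 ⊕ K) = M1 ⊕ M2 — the shared key cancels under XOR.
58 xor 99 = c1
5c xor 58 = 04
01 xor 94 = 95
57 xor 62 = 35
70 xor 80 = f0
e3 xor de = 3d
50 xor e6 = b6
f2 xor b5 = 47
ef xor 2b = c4
0b xor 4b = 40
66 xor aa = cc
f7 xor b2 = 45
bd xor e3 = 5e
ca xor 04 = ce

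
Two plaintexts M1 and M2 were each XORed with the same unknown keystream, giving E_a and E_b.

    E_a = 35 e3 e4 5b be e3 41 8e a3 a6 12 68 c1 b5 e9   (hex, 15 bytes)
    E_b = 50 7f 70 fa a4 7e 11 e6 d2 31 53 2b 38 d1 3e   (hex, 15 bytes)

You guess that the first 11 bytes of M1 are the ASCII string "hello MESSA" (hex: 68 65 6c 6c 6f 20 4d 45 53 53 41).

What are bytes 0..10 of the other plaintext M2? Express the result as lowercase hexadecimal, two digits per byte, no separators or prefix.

0df9f8cd75bd1d2d22c400

First, E_a ⊕ E_b = (M1 ⊕ K) ⊕ (M2 ⊕ K) = M1 ⊕ M2, so the key drops out. Then M2 = (M1 ⊕ M2) ⊕ M1 over the first 11 bytes.
byte 0: (35 xor 50) xor 68 = 65 xor 68 = 0d
byte 1: (e3 xor 7f) xor 65 = 9c xor 65 = f9
byte 2: (e4 xor 70) xor 6c = 94 xor 6c = f8
byte 3: (5b xor fa) xor 6c = a1 xor 6c = cd
byte 4: (be xor a4) xor 6f = 1a xor 6f = 75
byte 5: (e3 xor 7e) xor 20 = 9d xor 20 = bd
byte 6: (41 xor 11) xor 4d = 50 xor 4d = 1d
byte 7: (8e xor e6) xor 45 = 68 xor 45 = 2d
byte 8: (a3 xor d2) xor 53 = 71 xor 53 = 22
byte 9: (a6 xor 31) xor 53 = 97 xor 53 = c4
byte 10: (12 xor 53) xor 41 = 41 xor 41 = 00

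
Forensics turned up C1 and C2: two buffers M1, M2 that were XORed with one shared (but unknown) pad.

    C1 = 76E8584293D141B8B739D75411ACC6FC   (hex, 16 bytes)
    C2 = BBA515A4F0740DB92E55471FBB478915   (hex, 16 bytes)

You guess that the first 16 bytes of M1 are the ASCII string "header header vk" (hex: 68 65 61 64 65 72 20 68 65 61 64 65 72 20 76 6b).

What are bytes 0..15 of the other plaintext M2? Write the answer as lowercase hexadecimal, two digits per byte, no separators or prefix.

a5282c8206d76c69fc0df42ed8cb3982

First, C1 ⊕ C2 = (M1 ⊕ K) ⊕ (M2 ⊕ K) = M1 ⊕ M2, so the key drops out. Then M2 = (M1 ⊕ M2) ⊕ M1 over the first 16 bytes.
byte 0: (76 ⊕ bb) ⊕ 68 = cd ⊕ 68 = a5
byte 1: (e8 ⊕ a5) ⊕ 65 = 4d ⊕ 65 = 28
byte 2: (58 ⊕ 15) ⊕ 61 = 4d ⊕ 61 = 2c
byte 3: (42 ⊕ a4) ⊕ 64 = e6 ⊕ 64 = 82
byte 4: (93 ⊕ f0) ⊕ 65 = 63 ⊕ 65 = 06
byte 5: (d1 ⊕ 74) ⊕ 72 = a5 ⊕ 72 = d7
byte 6: (41 ⊕ 0d) ⊕ 20 = 4c ⊕ 20 = 6c
byte 7: (b8 ⊕ b9) ⊕ 68 = 01 ⊕ 68 = 69
byte 8: (b7 ⊕ 2e) ⊕ 65 = 99 ⊕ 65 = fc
byte 9: (39 ⊕ 55) ⊕ 61 = 6c ⊕ 61 = 0d
byte 10: (d7 ⊕ 47) ⊕ 64 = 90 ⊕ 64 = f4
byte 11: (54 ⊕ 1f) ⊕ 65 = 4b ⊕ 65 = 2e
byte 12: (11 ⊕ bb) ⊕ 72 = aa ⊕ 72 = d8
byte 13: (ac ⊕ 47) ⊕ 20 = eb ⊕ 20 = cb
byte 14: (c6 ⊕ 89) ⊕ 76 = 4f ⊕ 76 = 39
byte 15: (fc ⊕ 15) ⊕ 6b = e9 ⊕ 6b = 82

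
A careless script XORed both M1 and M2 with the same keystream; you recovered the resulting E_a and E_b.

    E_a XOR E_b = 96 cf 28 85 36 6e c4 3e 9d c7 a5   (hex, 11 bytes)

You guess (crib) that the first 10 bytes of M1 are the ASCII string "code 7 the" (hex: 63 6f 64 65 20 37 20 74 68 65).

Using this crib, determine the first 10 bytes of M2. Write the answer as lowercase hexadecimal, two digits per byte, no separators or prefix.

f5a04ce01659e44af5a2

Since E_a ⊕ E_b = M1 ⊕ M2, XORing with the guessed M1 bytes yields the corresponding M2 bytes: M2 = (E_a ⊕ E_b) ⊕ M1.
byte 0: 96 XOR 63 = f5
byte 1: cf XOR 6f = a0
byte 2: 28 XOR 64 = 4c
byte 3: 85 XOR 65 = e0
byte 4: 36 XOR 20 = 16
byte 5: 6e XOR 37 = 59
byte 6: c4 XOR 20 = e4
byte 7: 3e XOR 74 = 4a
byte 8: 9d XOR 68 = f5
byte 9: c7 XOR 65 = a2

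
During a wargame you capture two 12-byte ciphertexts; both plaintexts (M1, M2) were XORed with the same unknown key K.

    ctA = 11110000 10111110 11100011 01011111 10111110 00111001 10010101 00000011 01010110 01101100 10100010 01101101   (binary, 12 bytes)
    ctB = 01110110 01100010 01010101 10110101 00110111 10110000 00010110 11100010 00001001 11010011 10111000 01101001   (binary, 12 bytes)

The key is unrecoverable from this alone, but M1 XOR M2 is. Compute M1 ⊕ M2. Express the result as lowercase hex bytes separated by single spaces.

ctA ⊕ ctB = (M1 ⊕ K) ⊕ (M2 ⊕ K) = M1 ⊕ M2 — the shared key cancels under XOR.
11110000 ^ 01110110 = 10000110
10111110 ^ 01100010 = 11011100
11100011 ^ 01010101 = 10110110
01011111 ^ 10110101 = 11101010
10111110 ^ 00110111 = 10001001
00111001 ^ 10110000 = 10001001
10010101 ^ 00010110 = 10000011
00000011 ^ 11100010 = 11100001
01010110 ^ 00001001 = 01011111
01101100 ^ 11010011 = 10111111
10100010 ^ 10111000 = 00011010
01101101 ^ 01101001 = 00000100

86 dc b6 ea 89 89 83 e1 5f bf 1a 04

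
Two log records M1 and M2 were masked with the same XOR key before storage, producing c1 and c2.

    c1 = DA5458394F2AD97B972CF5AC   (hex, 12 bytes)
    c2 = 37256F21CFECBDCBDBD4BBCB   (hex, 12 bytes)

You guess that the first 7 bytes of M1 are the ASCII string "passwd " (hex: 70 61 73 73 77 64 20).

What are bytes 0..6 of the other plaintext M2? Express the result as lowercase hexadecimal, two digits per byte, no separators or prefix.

9d10446bf7a244

First, c1 ⊕ c2 = (M1 ⊕ K) ⊕ (M2 ⊕ K) = M1 ⊕ M2, so the key drops out. Then M2 = (M1 ⊕ M2) ⊕ M1 over the first 7 bytes.
byte 0: (da ⊕ 37) ⊕ 70 = ed ⊕ 70 = 9d
byte 1: (54 ⊕ 25) ⊕ 61 = 71 ⊕ 61 = 10
byte 2: (58 ⊕ 6f) ⊕ 73 = 37 ⊕ 73 = 44
byte 3: (39 ⊕ 21) ⊕ 73 = 18 ⊕ 73 = 6b
byte 4: (4f ⊕ cf) ⊕ 77 = 80 ⊕ 77 = f7
byte 5: (2a ⊕ ec) ⊕ 64 = c6 ⊕ 64 = a2
byte 6: (d9 ⊕ bd) ⊕ 20 = 64 ⊕ 20 = 44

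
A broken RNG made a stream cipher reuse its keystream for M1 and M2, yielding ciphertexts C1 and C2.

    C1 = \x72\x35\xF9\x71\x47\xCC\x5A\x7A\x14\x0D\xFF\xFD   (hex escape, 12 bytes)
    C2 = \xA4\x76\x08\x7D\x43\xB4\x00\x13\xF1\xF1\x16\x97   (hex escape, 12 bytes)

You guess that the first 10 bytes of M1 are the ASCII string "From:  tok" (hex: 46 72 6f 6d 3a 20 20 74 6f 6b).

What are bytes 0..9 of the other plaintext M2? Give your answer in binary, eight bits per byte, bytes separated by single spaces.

First, C1 ⊕ C2 = (M1 ⊕ K) ⊕ (M2 ⊕ K) = M1 ⊕ M2, so the key drops out. Then M2 = (M1 ⊕ M2) ⊕ M1 over the first 10 bytes.
byte 0: (72 ⊕ a4) ⊕ 46 = d6 ⊕ 46 = 90
byte 1: (35 ⊕ 76) ⊕ 72 = 43 ⊕ 72 = 31
byte 2: (f9 ⊕ 08) ⊕ 6f = f1 ⊕ 6f = 9e
byte 3: (71 ⊕ 7d) ⊕ 6d = 0c ⊕ 6d = 61
byte 4: (47 ⊕ 43) ⊕ 3a = 04 ⊕ 3a = 3e
byte 5: (cc ⊕ b4) ⊕ 20 = 78 ⊕ 20 = 58
byte 6: (5a ⊕ 00) ⊕ 20 = 5a ⊕ 20 = 7a
byte 7: (7a ⊕ 13) ⊕ 74 = 69 ⊕ 74 = 1d
byte 8: (14 ⊕ f1) ⊕ 6f = e5 ⊕ 6f = 8a
byte 9: (0d ⊕ f1) ⊕ 6b = fc ⊕ 6b = 97

10010000 00110001 10011110 01100001 00111110 01011000 01111010 00011101 10001010 10010111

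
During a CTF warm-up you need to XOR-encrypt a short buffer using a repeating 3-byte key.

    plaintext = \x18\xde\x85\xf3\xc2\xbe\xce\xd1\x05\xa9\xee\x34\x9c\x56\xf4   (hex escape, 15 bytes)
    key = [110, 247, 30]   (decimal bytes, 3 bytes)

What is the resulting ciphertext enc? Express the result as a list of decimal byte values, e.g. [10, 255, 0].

The 3-byte key repeats, so the effective keystream is 6e f7 1e 6e f7 1e 6e f7 1e 6e f7 1e 6e f7 1e.
byte 0: 18 XOR 6e = 76
byte 1: de XOR f7 = 29
byte 2: 85 XOR 1e = 9b
byte 3: f3 XOR 6e = 9d
byte 4: c2 XOR f7 = 35
byte 5: be XOR 1e = a0
byte 6: ce XOR 6e = a0
byte 7: d1 XOR f7 = 26
byte 8: 05 XOR 1e = 1b
byte 9: a9 XOR 6e = c7
byte 10: ee XOR f7 = 19
byte 11: 34 XOR 1e = 2a
byte 12: 9c XOR 6e = f2
byte 13: 56 XOR f7 = a1
byte 14: f4 XOR 1e = ea

[118, 41, 155, 157, 53, 160, 160, 38, 27, 199, 25, 42, 242, 161, 234]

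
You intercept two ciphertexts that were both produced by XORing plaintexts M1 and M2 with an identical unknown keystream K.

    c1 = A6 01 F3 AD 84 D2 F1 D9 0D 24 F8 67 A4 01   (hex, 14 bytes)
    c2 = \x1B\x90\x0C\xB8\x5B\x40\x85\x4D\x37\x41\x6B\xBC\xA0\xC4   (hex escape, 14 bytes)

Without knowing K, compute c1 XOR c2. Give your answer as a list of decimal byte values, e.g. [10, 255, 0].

c1 ⊕ c2 = (M1 ⊕ K) ⊕ (M2 ⊕ K) = M1 ⊕ M2 — the shared key cancels under XOR.
166 xor  27 = 189
  1 xor 144 = 145
243 xor  12 = 255
173 xor 184 =  21
132 xor  91 = 223
210 xor  64 = 146
241 xor 133 = 116
217 xor  77 = 148
 13 xor  55 =  58
 36 xor  65 = 101
248 xor 107 = 147
103 xor 188 = 219
164 xor 160 =   4
  1 xor 196 = 197

[189, 145, 255, 21, 223, 146, 116, 148, 58, 101, 147, 219, 4, 197]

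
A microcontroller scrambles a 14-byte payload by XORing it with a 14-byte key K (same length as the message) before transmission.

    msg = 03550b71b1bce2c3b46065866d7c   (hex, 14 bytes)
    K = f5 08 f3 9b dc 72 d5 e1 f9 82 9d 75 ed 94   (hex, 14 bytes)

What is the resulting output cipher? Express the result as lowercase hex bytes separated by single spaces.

byte 0: 03 xor f5 = f6
byte 1: 55 xor 08 = 5d
byte 2: 0b xor f3 = f8
byte 3: 71 xor 9b = ea
byte 4: b1 xor dc = 6d
byte 5: bc xor 72 = ce
byte 6: e2 xor d5 = 37
byte 7: c3 xor e1 = 22
byte 8: b4 xor f9 = 4d
byte 9: 60 xor 82 = e2
byte 10: 65 xor 9d = f8
byte 11: 86 xor 75 = f3
byte 12: 6d xor ed = 80
byte 13: 7c xor 94 = e8

f6 5d f8 ea 6d ce 37 22 4d e2 f8 f3 80 e8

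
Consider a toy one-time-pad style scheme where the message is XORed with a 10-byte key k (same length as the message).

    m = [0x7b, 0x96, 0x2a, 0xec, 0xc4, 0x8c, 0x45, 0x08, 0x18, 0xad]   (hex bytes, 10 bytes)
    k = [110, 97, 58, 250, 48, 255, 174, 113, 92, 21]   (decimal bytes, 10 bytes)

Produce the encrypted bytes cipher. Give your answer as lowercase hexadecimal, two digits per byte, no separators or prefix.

XOR is its own inverse, so applying the key byte-wise gives the result directly.
7b XOR 6e = 15
96 XOR 61 = f7
2a XOR 3a = 10
ec XOR fa = 16
c4 XOR 30 = f4
8c XOR ff = 73
45 XOR ae = eb
08 XOR 71 = 79
18 XOR 5c = 44
ad XOR 15 = b8

15f71016f473eb7944b8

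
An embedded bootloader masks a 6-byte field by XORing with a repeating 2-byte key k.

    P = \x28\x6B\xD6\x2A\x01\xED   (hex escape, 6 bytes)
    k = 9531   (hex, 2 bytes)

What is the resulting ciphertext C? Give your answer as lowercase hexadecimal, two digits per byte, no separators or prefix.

bd5a431b94dc

The 2-byte key repeats, so the effective keystream is 95 31 95 31 95 31.
byte 0:  40 ⊕ 149 = 189
byte 1: 107 ⊕  49 =  90
byte 2: 214 ⊕ 149 =  67
byte 3:  42 ⊕  49 =  27
byte 4:   1 ⊕ 149 = 148
byte 5: 237 ⊕  49 = 220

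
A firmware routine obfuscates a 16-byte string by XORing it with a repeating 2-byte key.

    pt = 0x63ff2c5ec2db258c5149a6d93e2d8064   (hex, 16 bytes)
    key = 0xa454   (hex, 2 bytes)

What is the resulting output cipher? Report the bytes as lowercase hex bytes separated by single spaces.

The 2-byte key repeats, so the effective keystream is a4 54 a4 54 a4 54 a4 54 a4 54 a4 54 a4 54 a4 54.
byte 0: 63 xor a4 = c7
byte 1: ff xor 54 = ab
byte 2: 2c xor a4 = 88
byte 3: 5e xor 54 = 0a
byte 4: c2 xor a4 = 66
byte 5: db xor 54 = 8f
byte 6: 25 xor a4 = 81
byte 7: 8c xor 54 = d8
byte 8: 51 xor a4 = f5
byte 9: 49 xor 54 = 1d
byte 10: a6 xor a4 = 02
byte 11: d9 xor 54 = 8d
byte 12: 3e xor a4 = 9a
byte 13: 2d xor 54 = 79
byte 14: 80 xor a4 = 24
byte 15: 64 xor 54 = 30

c7 ab 88 0a 66 8f 81 d8 f5 1d 02 8d 9a 79 24 30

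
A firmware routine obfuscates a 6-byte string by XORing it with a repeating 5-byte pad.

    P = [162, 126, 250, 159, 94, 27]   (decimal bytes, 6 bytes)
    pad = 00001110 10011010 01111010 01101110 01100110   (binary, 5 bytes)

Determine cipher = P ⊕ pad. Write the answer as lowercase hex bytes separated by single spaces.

ac e4 80 f1 38 15

The 5-byte key repeats, so the effective keystream is 0e 9a 7a 6e 66 0e.
byte 0: a2 xor 0e = ac
byte 1: 7e xor 9a = e4
byte 2: fa xor 7a = 80
byte 3: 9f xor 6e = f1
byte 4: 5e xor 66 = 38
byte 5: 1b xor 0e = 15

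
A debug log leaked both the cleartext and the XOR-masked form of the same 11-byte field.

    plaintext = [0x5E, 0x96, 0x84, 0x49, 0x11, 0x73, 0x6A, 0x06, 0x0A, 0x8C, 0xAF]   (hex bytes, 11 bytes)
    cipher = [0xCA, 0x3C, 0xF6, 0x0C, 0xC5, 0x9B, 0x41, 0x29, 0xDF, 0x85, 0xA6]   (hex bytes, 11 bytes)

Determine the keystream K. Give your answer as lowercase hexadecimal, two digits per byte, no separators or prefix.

Since cipher = plaintext ⊕ K, XORing both sides with plaintext gives K = plaintext ⊕ cipher.
5e xor ca = 94
96 xor 3c = aa
84 xor f6 = 72
49 xor 0c = 45
11 xor c5 = d4
73 xor 9b = e8
6a xor 41 = 2b
06 xor 29 = 2f
0a xor df = d5
8c xor 85 = 09
af xor a6 = 09

94aa7245d4e82b2fd50909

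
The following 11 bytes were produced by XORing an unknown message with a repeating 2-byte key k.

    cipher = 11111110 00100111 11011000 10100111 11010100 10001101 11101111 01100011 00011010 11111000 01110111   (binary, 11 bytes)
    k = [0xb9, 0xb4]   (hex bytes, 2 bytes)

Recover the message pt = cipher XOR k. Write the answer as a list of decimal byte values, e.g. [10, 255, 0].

[71, 147, 97, 19, 109, 57, 86, 215, 163, 76, 206]

The 2-byte key repeats, so the effective keystream is b9 b4 b9 b4 b9 b4 b9 b4 b9 b4 b9.
byte 0: 254 xor 185 =  71
byte 1:  39 xor 180 = 147
byte 2: 216 xor 185 =  97
byte 3: 167 xor 180 =  19
byte 4: 212 xor 185 = 109
byte 5: 141 xor 180 =  57
byte 6: 239 xor 185 =  86
byte 7:  99 xor 180 = 215
byte 8:  26 xor 185 = 163
byte 9: 248 xor 180 =  76
byte 10: 119 xor 185 = 206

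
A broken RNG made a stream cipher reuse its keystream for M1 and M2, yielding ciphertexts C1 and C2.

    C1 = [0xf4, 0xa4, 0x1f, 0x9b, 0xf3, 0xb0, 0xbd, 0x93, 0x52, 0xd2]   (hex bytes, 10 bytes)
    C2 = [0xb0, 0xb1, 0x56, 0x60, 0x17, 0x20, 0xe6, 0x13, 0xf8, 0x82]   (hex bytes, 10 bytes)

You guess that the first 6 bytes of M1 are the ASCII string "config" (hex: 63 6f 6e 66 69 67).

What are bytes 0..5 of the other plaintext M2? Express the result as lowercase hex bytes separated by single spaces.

First, C1 ⊕ C2 = (M1 ⊕ K) ⊕ (M2 ⊕ K) = M1 ⊕ M2, so the key drops out. Then M2 = (M1 ⊕ M2) ⊕ M1 over the first 6 bytes.
byte 0: (f4 XOR b0) XOR 63 = 44 XOR 63 = 27
byte 1: (a4 XOR b1) XOR 6f = 15 XOR 6f = 7a
byte 2: (1f XOR 56) XOR 6e = 49 XOR 6e = 27
byte 3: (9b XOR 60) XOR 66 = fb XOR 66 = 9d
byte 4: (f3 XOR 17) XOR 69 = e4 XOR 69 = 8d
byte 5: (b0 XOR 20) XOR 67 = 90 XOR 67 = f7

27 7a 27 9d 8d f7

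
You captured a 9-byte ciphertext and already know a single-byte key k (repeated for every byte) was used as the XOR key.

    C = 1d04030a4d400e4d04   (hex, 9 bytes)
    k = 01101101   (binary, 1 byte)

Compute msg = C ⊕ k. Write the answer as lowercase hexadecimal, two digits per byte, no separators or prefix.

70696e67202d632069

The 1-byte key repeats, so the effective keystream is 6d 6d 6d 6d 6d 6d 6d 6d 6d.
byte 0:  29 ^ 109 = 112
byte 1:   4 ^ 109 = 105
byte 2:   3 ^ 109 = 110
byte 3:  10 ^ 109 = 103
byte 4:  77 ^ 109 =  32
byte 5:  64 ^ 109 =  45
byte 6:  14 ^ 109 =  99
byte 7:  77 ^ 109 =  32
byte 8:   4 ^ 109 = 105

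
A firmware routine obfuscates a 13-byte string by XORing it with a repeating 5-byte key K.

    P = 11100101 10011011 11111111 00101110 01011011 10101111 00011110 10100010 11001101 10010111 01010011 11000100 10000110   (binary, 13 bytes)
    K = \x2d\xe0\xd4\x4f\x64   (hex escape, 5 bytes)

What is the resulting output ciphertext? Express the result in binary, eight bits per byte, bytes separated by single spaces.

The 5-byte key repeats, so the effective keystream is 2d e0 d4 4f 64 2d e0 d4 4f 64 2d e0 d4.
byte 0: 229 ⊕  45 = 200
byte 1: 155 ⊕ 224 = 123
byte 2: 255 ⊕ 212 =  43
byte 3:  46 ⊕  79 =  97
byte 4:  91 ⊕ 100 =  63
byte 5: 175 ⊕  45 = 130
byte 6:  30 ⊕ 224 = 254
byte 7: 162 ⊕ 212 = 118
byte 8: 205 ⊕  79 = 130
byte 9: 151 ⊕ 100 = 243
byte 10:  83 ⊕  45 = 126
byte 11: 196 ⊕ 224 =  36
byte 12: 134 ⊕ 212 =  82

11001000 01111011 00101011 01100001 00111111 10000010 11111110 01110110 10000010 11110011 01111110 00100100 01010010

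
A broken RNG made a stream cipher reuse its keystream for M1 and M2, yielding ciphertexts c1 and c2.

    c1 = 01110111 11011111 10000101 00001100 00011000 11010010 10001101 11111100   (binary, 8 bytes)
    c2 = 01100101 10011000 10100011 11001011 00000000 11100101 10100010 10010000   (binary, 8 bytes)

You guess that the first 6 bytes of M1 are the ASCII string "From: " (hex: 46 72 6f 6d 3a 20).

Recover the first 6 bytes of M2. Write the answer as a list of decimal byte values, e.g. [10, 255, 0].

First, c1 ⊕ c2 = (M1 ⊕ K) ⊕ (M2 ⊕ K) = M1 ⊕ M2, so the key drops out. Then M2 = (M1 ⊕ M2) ⊕ M1 over the first 6 bytes.
byte 0: (77 ^ 65) ^ 46 = 12 ^ 46 = 54
byte 1: (df ^ 98) ^ 72 = 47 ^ 72 = 35
byte 2: (85 ^ a3) ^ 6f = 26 ^ 6f = 49
byte 3: (0c ^ cb) ^ 6d = c7 ^ 6d = aa
byte 4: (18 ^ 00) ^ 3a = 18 ^ 3a = 22
byte 5: (d2 ^ e5) ^ 20 = 37 ^ 20 = 17

[84, 53, 73, 170, 34, 23]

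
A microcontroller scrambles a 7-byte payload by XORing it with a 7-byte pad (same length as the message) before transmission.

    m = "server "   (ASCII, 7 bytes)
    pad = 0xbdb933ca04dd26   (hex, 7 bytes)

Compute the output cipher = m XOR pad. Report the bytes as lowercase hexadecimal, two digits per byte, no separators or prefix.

115 ^ 189 = 206
101 ^ 185 = 220
114 ^  51 =  65
118 ^ 202 = 188
101 ^   4 =  97
114 ^ 221 = 175
 32 ^  38 =   6

cedc41bc61af06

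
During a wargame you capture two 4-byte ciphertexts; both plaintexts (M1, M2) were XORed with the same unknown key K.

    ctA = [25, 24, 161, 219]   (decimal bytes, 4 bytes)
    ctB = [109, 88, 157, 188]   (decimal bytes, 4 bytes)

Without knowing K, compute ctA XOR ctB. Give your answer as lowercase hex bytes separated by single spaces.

ctA ⊕ ctB = (M1 ⊕ K) ⊕ (M2 ⊕ K) = M1 ⊕ M2 — the shared key cancels under XOR.
byte 0: 19 ⊕ 6d = 74
byte 1: 18 ⊕ 58 = 40
byte 2: a1 ⊕ 9d = 3c
byte 3: db ⊕ bc = 67

74 40 3c 67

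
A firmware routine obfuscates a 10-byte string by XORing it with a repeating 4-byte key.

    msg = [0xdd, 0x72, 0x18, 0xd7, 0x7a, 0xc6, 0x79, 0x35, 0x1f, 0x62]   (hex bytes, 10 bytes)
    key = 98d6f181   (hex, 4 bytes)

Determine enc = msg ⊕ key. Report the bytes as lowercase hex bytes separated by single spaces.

45 a4 e9 56 e2 10 88 b4 87 b4

The 4-byte key repeats, so the effective keystream is 98 d6 f1 81 98 d6 f1 81 98 d6.
byte 0: dd XOR 98 = 45
byte 1: 72 XOR d6 = a4
byte 2: 18 XOR f1 = e9
byte 3: d7 XOR 81 = 56
byte 4: 7a XOR 98 = e2
byte 5: c6 XOR d6 = 10
byte 6: 79 XOR f1 = 88
byte 7: 35 XOR 81 = b4
byte 8: 1f XOR 98 = 87
byte 9: 62 XOR d6 = b4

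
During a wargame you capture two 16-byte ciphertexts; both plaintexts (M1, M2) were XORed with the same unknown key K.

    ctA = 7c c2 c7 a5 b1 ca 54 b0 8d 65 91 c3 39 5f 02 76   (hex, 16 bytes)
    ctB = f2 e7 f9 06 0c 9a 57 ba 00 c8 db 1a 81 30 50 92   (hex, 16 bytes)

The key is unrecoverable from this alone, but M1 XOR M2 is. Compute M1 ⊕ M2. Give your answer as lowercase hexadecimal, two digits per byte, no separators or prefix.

ctA ⊕ ctB = (M1 ⊕ K) ⊕ (M2 ⊕ K) = M1 ⊕ M2 — the shared key cancels under XOR.
7c ^ f2 = 8e
c2 ^ e7 = 25
c7 ^ f9 = 3e
a5 ^ 06 = a3
b1 ^ 0c = bd
ca ^ 9a = 50
54 ^ 57 = 03
b0 ^ ba = 0a
8d ^ 00 = 8d
65 ^ c8 = ad
91 ^ db = 4a
c3 ^ 1a = d9
39 ^ 81 = b8
5f ^ 30 = 6f
02 ^ 50 = 52
76 ^ 92 = e4

8e253ea3bd50030a8dad4ad9b86f52e4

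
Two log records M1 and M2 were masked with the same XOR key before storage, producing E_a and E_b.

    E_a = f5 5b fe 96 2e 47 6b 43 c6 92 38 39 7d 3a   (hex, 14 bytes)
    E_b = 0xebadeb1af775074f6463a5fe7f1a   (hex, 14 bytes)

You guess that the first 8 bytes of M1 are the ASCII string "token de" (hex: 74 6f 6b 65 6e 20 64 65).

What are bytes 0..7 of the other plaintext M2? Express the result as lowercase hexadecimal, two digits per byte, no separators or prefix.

First, E_a ⊕ E_b = (M1 ⊕ K) ⊕ (M2 ⊕ K) = M1 ⊕ M2, so the key drops out. Then M2 = (M1 ⊕ M2) ⊕ M1 over the first 8 bytes.
byte 0: (f5 XOR eb) XOR 74 = 1e XOR 74 = 6a
byte 1: (5b XOR ad) XOR 6f = f6 XOR 6f = 99
byte 2: (fe XOR eb) XOR 6b = 15 XOR 6b = 7e
byte 3: (96 XOR 1a) XOR 65 = 8c XOR 65 = e9
byte 4: (2e XOR f7) XOR 6e = d9 XOR 6e = b7
byte 5: (47 XOR 75) XOR 20 = 32 XOR 20 = 12
byte 6: (6b XOR 07) XOR 64 = 6c XOR 64 = 08
byte 7: (43 XOR 4f) XOR 65 = 0c XOR 65 = 69

6a997ee9b7120869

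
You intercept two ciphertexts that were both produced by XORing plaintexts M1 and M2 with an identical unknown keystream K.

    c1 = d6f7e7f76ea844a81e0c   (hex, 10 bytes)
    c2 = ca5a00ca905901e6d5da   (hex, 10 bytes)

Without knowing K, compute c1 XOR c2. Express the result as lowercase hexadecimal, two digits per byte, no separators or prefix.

1cade73dfef1454ecbd6

c1 ⊕ c2 = (M1 ⊕ K) ⊕ (M2 ⊕ K) = M1 ⊕ M2 — the shared key cancels under XOR.
11010110 ⊕ 11001010 = 00011100
11110111 ⊕ 01011010 = 10101101
11100111 ⊕ 00000000 = 11100111
11110111 ⊕ 11001010 = 00111101
01101110 ⊕ 10010000 = 11111110
10101000 ⊕ 01011001 = 11110001
01000100 ⊕ 00000001 = 01000101
10101000 ⊕ 11100110 = 01001110
00011110 ⊕ 11010101 = 11001011
00001100 ⊕ 11011010 = 11010110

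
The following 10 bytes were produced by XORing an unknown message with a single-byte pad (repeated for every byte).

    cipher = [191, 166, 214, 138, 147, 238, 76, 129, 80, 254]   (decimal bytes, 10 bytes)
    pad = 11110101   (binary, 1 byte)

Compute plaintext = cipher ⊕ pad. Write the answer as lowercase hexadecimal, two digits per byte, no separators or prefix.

The 1-byte key repeats, so the effective keystream is f5 f5 f5 f5 f5 f5 f5 f5 f5 f5.
byte 0: bf XOR f5 = 4a
byte 1: a6 XOR f5 = 53
byte 2: d6 XOR f5 = 23
byte 3: 8a XOR f5 = 7f
byte 4: 93 XOR f5 = 66
byte 5: ee XOR f5 = 1b
byte 6: 4c XOR f5 = b9
byte 7: 81 XOR f5 = 74
byte 8: 50 XOR f5 = a5
byte 9: fe XOR f5 = 0b

4a53237f661bb974a50b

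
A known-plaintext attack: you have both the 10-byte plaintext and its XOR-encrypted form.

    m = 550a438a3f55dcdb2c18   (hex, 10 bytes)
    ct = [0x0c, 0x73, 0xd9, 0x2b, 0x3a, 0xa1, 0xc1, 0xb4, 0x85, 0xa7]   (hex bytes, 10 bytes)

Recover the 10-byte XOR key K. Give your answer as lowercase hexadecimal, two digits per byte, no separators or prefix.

Since ct = m ⊕ K, XORing both sides with m gives K = m ⊕ ct.
 85 ^  12 =  89
 10 ^ 115 = 121
 67 ^ 217 = 154
138 ^  43 = 161
 63 ^  58 =   5
 85 ^ 161 = 244
220 ^ 193 =  29
219 ^ 180 = 111
 44 ^ 133 = 169
 24 ^ 167 = 191

59799aa105f41d6fa9bf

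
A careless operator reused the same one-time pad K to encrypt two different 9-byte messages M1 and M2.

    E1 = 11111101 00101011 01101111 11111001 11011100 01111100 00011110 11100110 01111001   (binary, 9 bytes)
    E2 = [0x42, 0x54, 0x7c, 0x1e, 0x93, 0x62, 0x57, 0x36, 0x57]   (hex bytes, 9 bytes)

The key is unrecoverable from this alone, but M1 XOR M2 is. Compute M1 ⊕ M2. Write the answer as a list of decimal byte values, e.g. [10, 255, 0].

[191, 127, 19, 231, 79, 30, 73, 208, 46]

E1 ⊕ E2 = (M1 ⊕ K) ⊕ (M2 ⊕ K) = M1 ⊕ M2 — the shared key cancels under XOR.
fd xor 42 = bf
2b xor 54 = 7f
6f xor 7c = 13
f9 xor 1e = e7
dc xor 93 = 4f
7c xor 62 = 1e
1e xor 57 = 49
e6 xor 36 = d0
79 xor 57 = 2e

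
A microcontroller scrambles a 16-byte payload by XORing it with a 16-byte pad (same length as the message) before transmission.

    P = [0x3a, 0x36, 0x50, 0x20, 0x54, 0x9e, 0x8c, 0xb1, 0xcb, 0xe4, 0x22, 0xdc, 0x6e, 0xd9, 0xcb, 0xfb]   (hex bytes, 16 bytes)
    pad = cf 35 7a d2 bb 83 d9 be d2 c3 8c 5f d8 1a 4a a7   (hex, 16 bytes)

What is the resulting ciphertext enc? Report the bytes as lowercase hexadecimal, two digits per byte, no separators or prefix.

f5032af2ef1d550f1927ae83b6c3815c

byte 0: 00111010 ⊕ 11001111 = 11110101
byte 1: 00110110 ⊕ 00110101 = 00000011
byte 2: 01010000 ⊕ 01111010 = 00101010
byte 3: 00100000 ⊕ 11010010 = 11110010
byte 4: 01010100 ⊕ 10111011 = 11101111
byte 5: 10011110 ⊕ 10000011 = 00011101
byte 6: 10001100 ⊕ 11011001 = 01010101
byte 7: 10110001 ⊕ 10111110 = 00001111
byte 8: 11001011 ⊕ 11010010 = 00011001
byte 9: 11100100 ⊕ 11000011 = 00100111
byte 10: 00100010 ⊕ 10001100 = 10101110
byte 11: 11011100 ⊕ 01011111 = 10000011
byte 12: 01101110 ⊕ 11011000 = 10110110
byte 13: 11011001 ⊕ 00011010 = 11000011
byte 14: 11001011 ⊕ 01001010 = 10000001
byte 15: 11111011 ⊕ 10100111 = 01011100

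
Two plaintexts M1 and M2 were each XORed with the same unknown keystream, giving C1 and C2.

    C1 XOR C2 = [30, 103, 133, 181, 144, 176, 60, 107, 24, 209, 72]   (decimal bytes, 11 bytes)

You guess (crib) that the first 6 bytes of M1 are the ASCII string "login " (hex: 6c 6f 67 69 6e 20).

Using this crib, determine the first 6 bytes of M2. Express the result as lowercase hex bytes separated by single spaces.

Since C1 ⊕ C2 = M1 ⊕ M2, XORing with the guessed M1 bytes yields the corresponding M2 bytes: M2 = (C1 ⊕ C2) ⊕ M1.
byte 0: 1e xor 6c = 72
byte 1: 67 xor 6f = 08
byte 2: 85 xor 67 = e2
byte 3: b5 xor 69 = dc
byte 4: 90 xor 6e = fe
byte 5: b0 xor 20 = 90

72 08 e2 dc fe 90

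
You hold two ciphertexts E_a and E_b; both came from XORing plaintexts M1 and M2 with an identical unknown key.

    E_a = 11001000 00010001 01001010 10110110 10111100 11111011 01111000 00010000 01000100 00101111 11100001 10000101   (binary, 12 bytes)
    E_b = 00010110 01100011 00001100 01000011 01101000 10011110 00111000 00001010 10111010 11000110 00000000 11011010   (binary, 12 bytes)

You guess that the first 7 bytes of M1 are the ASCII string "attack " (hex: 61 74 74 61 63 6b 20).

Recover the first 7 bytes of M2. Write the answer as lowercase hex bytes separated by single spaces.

bf 06 32 94 b7 0e 60

First, E_a ⊕ E_b = (M1 ⊕ K) ⊕ (M2 ⊕ K) = M1 ⊕ M2, so the key drops out. Then M2 = (M1 ⊕ M2) ⊕ M1 over the first 7 bytes.
byte 0: (c8 xor 16) xor 61 = de xor 61 = bf
byte 1: (11 xor 63) xor 74 = 72 xor 74 = 06
byte 2: (4a xor 0c) xor 74 = 46 xor 74 = 32
byte 3: (b6 xor 43) xor 61 = f5 xor 61 = 94
byte 4: (bc xor 68) xor 63 = d4 xor 63 = b7
byte 5: (fb xor 9e) xor 6b = 65 xor 6b = 0e
byte 6: (78 xor 38) xor 20 = 40 xor 20 = 60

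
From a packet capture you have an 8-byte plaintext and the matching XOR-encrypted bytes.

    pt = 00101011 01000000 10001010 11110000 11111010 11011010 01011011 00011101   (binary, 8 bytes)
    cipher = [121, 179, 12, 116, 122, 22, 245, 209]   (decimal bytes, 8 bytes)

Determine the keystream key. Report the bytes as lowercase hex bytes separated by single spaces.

Since cipher = pt ⊕ key, XORing both sides with pt gives key = pt ⊕ cipher.
byte 0: 2b XOR 79 = 52
byte 1: 40 XOR b3 = f3
byte 2: 8a XOR 0c = 86
byte 3: f0 XOR 74 = 84
byte 4: fa XOR 7a = 80
byte 5: da XOR 16 = cc
byte 6: 5b XOR f5 = ae
byte 7: 1d XOR d1 = cc

52 f3 86 84 80 cc ae cc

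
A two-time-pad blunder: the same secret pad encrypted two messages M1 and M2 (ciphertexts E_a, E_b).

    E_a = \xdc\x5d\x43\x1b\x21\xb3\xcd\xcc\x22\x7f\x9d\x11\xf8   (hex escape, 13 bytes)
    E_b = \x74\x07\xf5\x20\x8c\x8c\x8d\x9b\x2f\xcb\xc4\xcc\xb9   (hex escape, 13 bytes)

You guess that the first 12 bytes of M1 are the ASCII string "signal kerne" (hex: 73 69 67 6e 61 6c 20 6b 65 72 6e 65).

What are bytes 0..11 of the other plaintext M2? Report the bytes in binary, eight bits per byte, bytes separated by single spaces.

11011011 00110011 11010001 01010101 11001100 01010011 01100000 00111100 01101000 11000110 00110111 10111000

First, E_a ⊕ E_b = (M1 ⊕ K) ⊕ (M2 ⊕ K) = M1 ⊕ M2, so the key drops out. Then M2 = (M1 ⊕ M2) ⊕ M1 over the first 12 bytes.
byte 0: (dc XOR 74) XOR 73 = a8 XOR 73 = db
byte 1: (5d XOR 07) XOR 69 = 5a XOR 69 = 33
byte 2: (43 XOR f5) XOR 67 = b6 XOR 67 = d1
byte 3: (1b XOR 20) XOR 6e = 3b XOR 6e = 55
byte 4: (21 XOR 8c) XOR 61 = ad XOR 61 = cc
byte 5: (b3 XOR 8c) XOR 6c = 3f XOR 6c = 53
byte 6: (cd XOR 8d) XOR 20 = 40 XOR 20 = 60
byte 7: (cc XOR 9b) XOR 6b = 57 XOR 6b = 3c
byte 8: (22 XOR 2f) XOR 65 = 0d XOR 65 = 68
byte 9: (7f XOR cb) XOR 72 = b4 XOR 72 = c6
byte 10: (9d XOR c4) XOR 6e = 59 XOR 6e = 37
byte 11: (11 XOR cc) XOR 65 = dd XOR 65 = b8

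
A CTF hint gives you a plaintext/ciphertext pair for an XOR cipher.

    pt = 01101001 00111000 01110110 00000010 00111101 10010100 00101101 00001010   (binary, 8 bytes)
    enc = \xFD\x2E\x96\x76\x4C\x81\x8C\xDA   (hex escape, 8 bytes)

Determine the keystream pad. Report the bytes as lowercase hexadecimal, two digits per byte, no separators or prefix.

9416e0747115a1d0

Since enc = pt ⊕ pad, XORing both sides with pt gives pad = pt ⊕ enc.
105 xor 253 = 148
 56 xor  46 =  22
118 xor 150 = 224
  2 xor 118 = 116
 61 xor  76 = 113
148 xor 129 =  21
 45 xor 140 = 161
 10 xor 218 = 208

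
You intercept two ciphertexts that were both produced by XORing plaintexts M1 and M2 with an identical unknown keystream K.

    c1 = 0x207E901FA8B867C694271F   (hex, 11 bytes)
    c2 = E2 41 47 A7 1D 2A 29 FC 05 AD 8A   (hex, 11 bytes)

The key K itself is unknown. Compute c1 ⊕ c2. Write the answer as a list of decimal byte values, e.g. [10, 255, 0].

[194, 63, 215, 184, 181, 146, 78, 58, 145, 138, 149]

c1 ⊕ c2 = (M1 ⊕ K) ⊕ (M2 ⊕ K) = M1 ⊕ M2 — the shared key cancels under XOR.
byte 0: 00100000 ^ 11100010 = 11000010
byte 1: 01111110 ^ 01000001 = 00111111
byte 2: 10010000 ^ 01000111 = 11010111
byte 3: 00011111 ^ 10100111 = 10111000
byte 4: 10101000 ^ 00011101 = 10110101
byte 5: 10111000 ^ 00101010 = 10010010
byte 6: 01100111 ^ 00101001 = 01001110
byte 7: 11000110 ^ 11111100 = 00111010
byte 8: 10010100 ^ 00000101 = 10010001
byte 9: 00100111 ^ 10101101 = 10001010
byte 10: 00011111 ^ 10001010 = 10010101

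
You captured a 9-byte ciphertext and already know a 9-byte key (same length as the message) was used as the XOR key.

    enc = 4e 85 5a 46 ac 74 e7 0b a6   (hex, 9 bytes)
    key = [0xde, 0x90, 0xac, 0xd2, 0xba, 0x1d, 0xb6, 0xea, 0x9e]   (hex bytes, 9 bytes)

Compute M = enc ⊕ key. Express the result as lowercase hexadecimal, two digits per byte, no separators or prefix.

9015f694166951e138

 78 xor 222 = 144
133 xor 144 =  21
 90 xor 172 = 246
 70 xor 210 = 148
172 xor 186 =  22
116 xor  29 = 105
231 xor 182 =  81
 11 xor 234 = 225
166 xor 158 =  56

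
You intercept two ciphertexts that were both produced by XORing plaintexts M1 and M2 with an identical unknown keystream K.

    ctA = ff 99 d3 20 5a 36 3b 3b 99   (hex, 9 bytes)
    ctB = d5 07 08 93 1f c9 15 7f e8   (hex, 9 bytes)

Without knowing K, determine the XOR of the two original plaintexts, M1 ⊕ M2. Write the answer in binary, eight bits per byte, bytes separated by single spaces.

ctA ⊕ ctB = (M1 ⊕ K) ⊕ (M2 ⊕ K) = M1 ⊕ M2 — the shared key cancels under XOR.
ff XOR d5 = 2a
99 XOR 07 = 9e
d3 XOR 08 = db
20 XOR 93 = b3
5a XOR 1f = 45
36 XOR c9 = ff
3b XOR 15 = 2e
3b XOR 7f = 44
99 XOR e8 = 71

00101010 10011110 11011011 10110011 01000101 11111111 00101110 01000100 01110001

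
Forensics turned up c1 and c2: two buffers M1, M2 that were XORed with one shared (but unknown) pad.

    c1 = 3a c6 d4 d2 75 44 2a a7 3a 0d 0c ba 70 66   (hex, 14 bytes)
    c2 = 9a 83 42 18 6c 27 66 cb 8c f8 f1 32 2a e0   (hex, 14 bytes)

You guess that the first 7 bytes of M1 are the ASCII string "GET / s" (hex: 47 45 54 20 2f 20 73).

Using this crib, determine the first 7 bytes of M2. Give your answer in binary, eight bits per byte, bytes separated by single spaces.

First, c1 ⊕ c2 = (M1 ⊕ K) ⊕ (M2 ⊕ K) = M1 ⊕ M2, so the key drops out. Then M2 = (M1 ⊕ M2) ⊕ M1 over the first 7 bytes.
byte 0: (3a ⊕ 9a) ⊕ 47 = a0 ⊕ 47 = e7
byte 1: (c6 ⊕ 83) ⊕ 45 = 45 ⊕ 45 = 00
byte 2: (d4 ⊕ 42) ⊕ 54 = 96 ⊕ 54 = c2
byte 3: (d2 ⊕ 18) ⊕ 20 = ca ⊕ 20 = ea
byte 4: (75 ⊕ 6c) ⊕ 2f = 19 ⊕ 2f = 36
byte 5: (44 ⊕ 27) ⊕ 20 = 63 ⊕ 20 = 43
byte 6: (2a ⊕ 66) ⊕ 73 = 4c ⊕ 73 = 3f

11100111 00000000 11000010 11101010 00110110 01000011 00111111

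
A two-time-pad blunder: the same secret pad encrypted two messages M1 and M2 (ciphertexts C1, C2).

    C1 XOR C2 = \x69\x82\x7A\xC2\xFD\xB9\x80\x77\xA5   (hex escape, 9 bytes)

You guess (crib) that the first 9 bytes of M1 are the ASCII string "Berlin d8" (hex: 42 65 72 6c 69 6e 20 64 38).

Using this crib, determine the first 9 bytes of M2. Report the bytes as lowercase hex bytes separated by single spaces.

2b e7 08 ae 94 d7 a0 13 9d

Since C1 ⊕ C2 = M1 ⊕ M2, XORing with the guessed M1 bytes yields the corresponding M2 bytes: M2 = (C1 ⊕ C2) ⊕ M1.
byte 0: 01101001 xor 01000010 = 00101011
byte 1: 10000010 xor 01100101 = 11100111
byte 2: 01111010 xor 01110010 = 00001000
byte 3: 11000010 xor 01101100 = 10101110
byte 4: 11111101 xor 01101001 = 10010100
byte 5: 10111001 xor 01101110 = 11010111
byte 6: 10000000 xor 00100000 = 10100000
byte 7: 01110111 xor 01100100 = 00010011
byte 8: 10100101 xor 00111000 = 10011101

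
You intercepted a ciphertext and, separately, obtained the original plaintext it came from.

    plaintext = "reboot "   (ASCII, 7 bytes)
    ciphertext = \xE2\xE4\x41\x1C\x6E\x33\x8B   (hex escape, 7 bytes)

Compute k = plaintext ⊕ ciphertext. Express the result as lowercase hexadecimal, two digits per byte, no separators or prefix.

Since ciphertext = plaintext ⊕ k, XORing both sides with plaintext gives k = plaintext ⊕ ciphertext.
byte 0: 72 xor e2 = 90
byte 1: 65 xor e4 = 81
byte 2: 62 xor 41 = 23
byte 3: 6f xor 1c = 73
byte 4: 6f xor 6e = 01
byte 5: 74 xor 33 = 47
byte 6: 20 xor 8b = ab

908123730147ab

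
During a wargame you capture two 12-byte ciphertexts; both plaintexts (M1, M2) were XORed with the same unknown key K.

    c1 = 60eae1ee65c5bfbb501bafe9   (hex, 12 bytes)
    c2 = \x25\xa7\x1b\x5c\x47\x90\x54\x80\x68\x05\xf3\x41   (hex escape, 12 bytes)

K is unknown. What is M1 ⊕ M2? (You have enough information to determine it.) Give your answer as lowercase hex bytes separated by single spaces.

45 4d fa b2 22 55 eb 3b 38 1e 5c a8

c1 ⊕ c2 = (M1 ⊕ K) ⊕ (M2 ⊕ K) = M1 ⊕ M2 — the shared key cancels under XOR.
60 xor 25 = 45
ea xor a7 = 4d
e1 xor 1b = fa
ee xor 5c = b2
65 xor 47 = 22
c5 xor 90 = 55
bf xor 54 = eb
bb xor 80 = 3b
50 xor 68 = 38
1b xor 05 = 1e
af xor f3 = 5c
e9 xor 41 = a8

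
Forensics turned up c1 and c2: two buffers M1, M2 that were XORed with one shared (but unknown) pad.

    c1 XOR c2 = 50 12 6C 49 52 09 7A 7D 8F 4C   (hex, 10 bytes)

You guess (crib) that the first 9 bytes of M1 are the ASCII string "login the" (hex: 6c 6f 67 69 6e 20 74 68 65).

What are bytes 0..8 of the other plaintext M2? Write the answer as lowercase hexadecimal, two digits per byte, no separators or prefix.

3c7d0b203c290e15ea

Since c1 ⊕ c2 = M1 ⊕ M2, XORing with the guessed M1 bytes yields the corresponding M2 bytes: M2 = (c1 ⊕ c2) ⊕ M1.
byte 0: 50 ^ 6c = 3c
byte 1: 12 ^ 6f = 7d
byte 2: 6c ^ 67 = 0b
byte 3: 49 ^ 69 = 20
byte 4: 52 ^ 6e = 3c
byte 5: 09 ^ 20 = 29
byte 6: 7a ^ 74 = 0e
byte 7: 7d ^ 68 = 15
byte 8: 8f ^ 65 = ea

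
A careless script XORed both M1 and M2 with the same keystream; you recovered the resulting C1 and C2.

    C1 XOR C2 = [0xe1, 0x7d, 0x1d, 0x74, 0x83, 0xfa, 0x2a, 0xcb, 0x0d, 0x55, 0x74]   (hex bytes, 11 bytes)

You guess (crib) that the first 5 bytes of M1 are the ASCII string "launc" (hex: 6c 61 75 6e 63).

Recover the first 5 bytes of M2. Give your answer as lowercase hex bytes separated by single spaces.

Since C1 ⊕ C2 = M1 ⊕ M2, XORing with the guessed M1 bytes yields the corresponding M2 bytes: M2 = (C1 ⊕ C2) ⊕ M1.
byte 0: 11100001 ⊕ 01101100 = 10001101
byte 1: 01111101 ⊕ 01100001 = 00011100
byte 2: 00011101 ⊕ 01110101 = 01101000
byte 3: 01110100 ⊕ 01101110 = 00011010
byte 4: 10000011 ⊕ 01100011 = 11100000

8d 1c 68 1a e0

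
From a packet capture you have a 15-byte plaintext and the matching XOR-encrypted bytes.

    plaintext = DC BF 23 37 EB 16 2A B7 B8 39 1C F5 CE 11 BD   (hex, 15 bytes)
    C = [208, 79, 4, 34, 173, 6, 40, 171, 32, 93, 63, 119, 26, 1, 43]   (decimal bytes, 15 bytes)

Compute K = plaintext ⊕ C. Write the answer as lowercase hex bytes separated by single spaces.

0c f0 27 15 46 10 02 1c 98 64 23 82 d4 10 96

Since C = plaintext ⊕ K, XORing both sides with plaintext gives K = plaintext ⊕ C.
220 XOR 208 =  12
191 XOR  79 = 240
 35 XOR   4 =  39
 55 XOR  34 =  21
235 XOR 173 =  70
 22 XOR   6 =  16
 42 XOR  40 =   2
183 XOR 171 =  28
184 XOR  32 = 152
 57 XOR  93 = 100
 28 XOR  63 =  35
245 XOR 119 = 130
206 XOR  26 = 212
 17 XOR   1 =  16
189 XOR  43 = 150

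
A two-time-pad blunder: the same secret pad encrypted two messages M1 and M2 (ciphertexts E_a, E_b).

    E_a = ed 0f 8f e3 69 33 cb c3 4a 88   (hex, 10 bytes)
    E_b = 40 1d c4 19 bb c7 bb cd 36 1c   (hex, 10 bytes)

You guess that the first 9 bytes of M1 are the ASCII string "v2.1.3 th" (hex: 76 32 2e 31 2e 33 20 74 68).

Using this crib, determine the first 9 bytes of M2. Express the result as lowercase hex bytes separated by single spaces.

First, E_a ⊕ E_b = (M1 ⊕ K) ⊕ (M2 ⊕ K) = M1 ⊕ M2, so the key drops out. Then M2 = (M1 ⊕ M2) ⊕ M1 over the first 9 bytes.
byte 0: (ed ^ 40) ^ 76 = ad ^ 76 = db
byte 1: (0f ^ 1d) ^ 32 = 12 ^ 32 = 20
byte 2: (8f ^ c4) ^ 2e = 4b ^ 2e = 65
byte 3: (e3 ^ 19) ^ 31 = fa ^ 31 = cb
byte 4: (69 ^ bb) ^ 2e = d2 ^ 2e = fc
byte 5: (33 ^ c7) ^ 33 = f4 ^ 33 = c7
byte 6: (cb ^ bb) ^ 20 = 70 ^ 20 = 50
byte 7: (c3 ^ cd) ^ 74 = 0e ^ 74 = 7a
byte 8: (4a ^ 36) ^ 68 = 7c ^ 68 = 14

db 20 65 cb fc c7 50 7a 14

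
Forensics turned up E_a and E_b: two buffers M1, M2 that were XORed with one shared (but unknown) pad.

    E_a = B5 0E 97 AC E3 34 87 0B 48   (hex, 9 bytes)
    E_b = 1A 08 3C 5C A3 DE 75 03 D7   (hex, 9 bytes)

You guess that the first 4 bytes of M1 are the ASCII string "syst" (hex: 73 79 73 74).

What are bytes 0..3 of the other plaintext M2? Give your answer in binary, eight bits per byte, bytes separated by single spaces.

First, E_a ⊕ E_b = (M1 ⊕ K) ⊕ (M2 ⊕ K) = M1 ⊕ M2, so the key drops out. Then M2 = (M1 ⊕ M2) ⊕ M1 over the first 4 bytes.
byte 0: (b5 XOR 1a) XOR 73 = af XOR 73 = dc
byte 1: (0e XOR 08) XOR 79 = 06 XOR 79 = 7f
byte 2: (97 XOR 3c) XOR 73 = ab XOR 73 = d8
byte 3: (ac XOR 5c) XOR 74 = f0 XOR 74 = 84

11011100 01111111 11011000 10000100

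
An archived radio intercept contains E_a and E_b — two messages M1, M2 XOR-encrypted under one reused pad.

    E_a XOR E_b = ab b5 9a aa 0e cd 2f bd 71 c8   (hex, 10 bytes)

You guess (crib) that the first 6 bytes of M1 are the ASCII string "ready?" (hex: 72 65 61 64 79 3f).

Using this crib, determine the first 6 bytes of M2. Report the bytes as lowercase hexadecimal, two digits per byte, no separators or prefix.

Since E_a ⊕ E_b = M1 ⊕ M2, XORing with the guessed M1 bytes yields the corresponding M2 bytes: M2 = (E_a ⊕ E_b) ⊕ M1.
ab XOR 72 = d9
b5 XOR 65 = d0
9a XOR 61 = fb
aa XOR 64 = ce
0e XOR 79 = 77
cd XOR 3f = f2

d9d0fbce77f2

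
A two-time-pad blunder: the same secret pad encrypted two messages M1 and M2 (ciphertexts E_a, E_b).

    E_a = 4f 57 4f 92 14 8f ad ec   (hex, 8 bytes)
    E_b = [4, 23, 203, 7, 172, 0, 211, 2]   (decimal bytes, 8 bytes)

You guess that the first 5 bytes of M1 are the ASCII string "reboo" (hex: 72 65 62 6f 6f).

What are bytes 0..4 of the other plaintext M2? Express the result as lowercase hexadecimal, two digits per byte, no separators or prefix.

3925e6fad7

First, E_a ⊕ E_b = (M1 ⊕ K) ⊕ (M2 ⊕ K) = M1 ⊕ M2, so the key drops out. Then M2 = (M1 ⊕ M2) ⊕ M1 over the first 5 bytes.
byte 0: (4f ⊕ 04) ⊕ 72 = 4b ⊕ 72 = 39
byte 1: (57 ⊕ 17) ⊕ 65 = 40 ⊕ 65 = 25
byte 2: (4f ⊕ cb) ⊕ 62 = 84 ⊕ 62 = e6
byte 3: (92 ⊕ 07) ⊕ 6f = 95 ⊕ 6f = fa
byte 4: (14 ⊕ ac) ⊕ 6f = b8 ⊕ 6f = d7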